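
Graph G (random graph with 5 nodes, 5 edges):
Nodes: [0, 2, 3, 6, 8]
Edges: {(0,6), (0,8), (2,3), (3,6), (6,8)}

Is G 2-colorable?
The clique on vertices [0, 6, 8] has size 3 > 2, so it alone needs 3 colors.

No, G is not 2-colorable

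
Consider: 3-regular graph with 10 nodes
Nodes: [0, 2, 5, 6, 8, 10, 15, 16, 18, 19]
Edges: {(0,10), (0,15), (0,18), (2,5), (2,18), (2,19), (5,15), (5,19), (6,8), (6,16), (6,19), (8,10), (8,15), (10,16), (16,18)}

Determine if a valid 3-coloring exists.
A valid 3-coloring: color 1: [0, 5, 8, 16]; color 2: [10, 15, 18, 19]; color 3: [2, 6].
(χ(G) = 3 ≤ 3.)

Yes, G is 3-colorable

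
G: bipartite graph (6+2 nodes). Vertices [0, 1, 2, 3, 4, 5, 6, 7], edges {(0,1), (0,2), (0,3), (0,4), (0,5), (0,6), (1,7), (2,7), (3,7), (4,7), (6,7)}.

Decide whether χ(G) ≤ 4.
Yes, G is 4-colorable

A valid 4-coloring: color 1: [0, 7]; color 2: [1, 2, 3, 4, 5, 6].
(χ(G) = 2 ≤ 4.)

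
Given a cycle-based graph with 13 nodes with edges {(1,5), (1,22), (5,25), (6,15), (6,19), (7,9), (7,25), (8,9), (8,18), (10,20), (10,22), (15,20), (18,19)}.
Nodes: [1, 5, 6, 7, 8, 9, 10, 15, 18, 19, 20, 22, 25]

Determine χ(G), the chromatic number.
χ(G) = 3

Clique number ω(G) = 2 (lower bound: χ ≥ ω).
Odd cycle [8, 9, 7, 25, 5, 1, 22, 10, 20, 15, 6, 19, 18] needs 3 colors (χ ≥ 3).
The coloring below uses 3 colors, so χ(G) = 3.
A valid 3-coloring: color 1: [5, 7, 8, 19, 20, 22]; color 2: [1, 9, 10, 15, 18, 25]; color 3: [6].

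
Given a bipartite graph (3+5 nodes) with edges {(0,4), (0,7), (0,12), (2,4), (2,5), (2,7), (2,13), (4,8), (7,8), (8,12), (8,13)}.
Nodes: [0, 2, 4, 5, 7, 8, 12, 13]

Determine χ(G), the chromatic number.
χ(G) = 2

Clique number ω(G) = 2 (lower bound: χ ≥ ω).
The graph is bipartite (no odd cycle), so 2 colors suffice: χ(G) = 2.
A valid 2-coloring: color 1: [0, 2, 8]; color 2: [4, 5, 7, 12, 13].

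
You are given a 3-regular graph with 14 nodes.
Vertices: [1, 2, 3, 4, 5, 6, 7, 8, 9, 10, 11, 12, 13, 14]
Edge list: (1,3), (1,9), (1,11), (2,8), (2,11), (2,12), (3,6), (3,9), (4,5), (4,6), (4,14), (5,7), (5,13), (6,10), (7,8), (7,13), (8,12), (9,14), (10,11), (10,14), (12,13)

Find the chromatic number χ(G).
χ(G) = 3

Clique number ω(G) = 3 (lower bound: χ ≥ ω).
The clique on [1, 3, 9] has size 3, forcing χ ≥ 3, and the coloring below uses 3 colors, so χ(G) = 3.
A valid 3-coloring: color 1: [1, 2, 4, 7, 10]; color 2: [5, 6, 9, 11, 12]; color 3: [3, 8, 13, 14].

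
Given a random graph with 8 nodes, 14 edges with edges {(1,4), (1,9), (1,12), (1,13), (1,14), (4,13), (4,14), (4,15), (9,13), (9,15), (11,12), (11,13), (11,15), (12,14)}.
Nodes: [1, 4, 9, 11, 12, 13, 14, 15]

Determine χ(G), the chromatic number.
χ(G) = 3

Clique number ω(G) = 3 (lower bound: χ ≥ ω).
The clique on [1, 9, 13] has size 3, forcing χ ≥ 3, and the coloring below uses 3 colors, so χ(G) = 3.
A valid 3-coloring: color 1: [1, 11]; color 2: [4, 9, 12]; color 3: [13, 14, 15].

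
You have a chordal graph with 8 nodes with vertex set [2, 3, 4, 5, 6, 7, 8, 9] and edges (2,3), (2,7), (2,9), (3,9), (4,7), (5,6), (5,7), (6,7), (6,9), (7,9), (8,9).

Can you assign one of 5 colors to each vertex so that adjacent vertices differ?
Yes, G is 5-colorable

A valid 5-coloring: color 1: [4, 5, 9]; color 2: [3, 7, 8]; color 3: [2, 6].
(χ(G) = 3 ≤ 5.)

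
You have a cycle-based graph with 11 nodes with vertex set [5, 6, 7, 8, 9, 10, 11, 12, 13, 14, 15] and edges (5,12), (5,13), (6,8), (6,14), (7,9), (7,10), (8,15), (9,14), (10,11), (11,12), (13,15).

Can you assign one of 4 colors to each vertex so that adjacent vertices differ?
A valid 4-coloring: color 1: [5, 6, 7, 11, 15]; color 2: [8, 10, 12, 13, 14]; color 3: [9].
(χ(G) = 3 ≤ 4.)

Yes, G is 4-colorable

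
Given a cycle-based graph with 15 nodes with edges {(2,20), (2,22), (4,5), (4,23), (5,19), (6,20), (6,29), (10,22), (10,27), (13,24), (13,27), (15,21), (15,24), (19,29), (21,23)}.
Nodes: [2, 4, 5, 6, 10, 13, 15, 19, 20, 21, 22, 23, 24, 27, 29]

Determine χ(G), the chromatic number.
Clique number ω(G) = 2 (lower bound: χ ≥ ω).
Odd cycle [22, 10, 27, 13, 24, 15, 21, 23, 4, 5, 19, 29, 6, 20, 2] needs 3 colors (χ ≥ 3).
The coloring below uses 3 colors, so χ(G) = 3.
A valid 3-coloring: color 1: [4, 19, 20, 21, 22, 24, 27]; color 2: [2, 5, 10, 13, 15, 23, 29]; color 3: [6].

χ(G) = 3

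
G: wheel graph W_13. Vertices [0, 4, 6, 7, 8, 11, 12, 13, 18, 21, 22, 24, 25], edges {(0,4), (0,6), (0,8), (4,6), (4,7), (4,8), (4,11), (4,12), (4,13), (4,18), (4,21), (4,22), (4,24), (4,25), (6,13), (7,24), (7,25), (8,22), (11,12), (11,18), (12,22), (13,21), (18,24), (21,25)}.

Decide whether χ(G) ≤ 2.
No, G is not 2-colorable

The clique on vertices [0, 4, 8] has size 3 > 2, so it alone needs 3 colors.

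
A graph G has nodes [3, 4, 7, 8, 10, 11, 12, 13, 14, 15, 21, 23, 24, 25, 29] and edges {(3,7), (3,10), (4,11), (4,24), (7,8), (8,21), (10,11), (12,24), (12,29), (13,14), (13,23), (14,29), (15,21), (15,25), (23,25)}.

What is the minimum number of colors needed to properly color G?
Clique number ω(G) = 2 (lower bound: χ ≥ ω).
Odd cycle [15, 21, 8, 7, 3, 10, 11, 4, 24, 12, 29, 14, 13, 23, 25] needs 3 colors (χ ≥ 3).
The coloring below uses 3 colors, so χ(G) = 3.
A valid 3-coloring: color 1: [3, 8, 11, 15, 23, 24, 29]; color 2: [4, 7, 10, 12, 14, 21, 25]; color 3: [13].

χ(G) = 3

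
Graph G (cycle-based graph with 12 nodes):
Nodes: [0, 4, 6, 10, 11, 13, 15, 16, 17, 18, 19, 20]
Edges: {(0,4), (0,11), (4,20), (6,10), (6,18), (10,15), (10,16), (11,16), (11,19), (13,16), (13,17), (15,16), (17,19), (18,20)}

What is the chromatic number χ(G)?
χ(G) = 3

Clique number ω(G) = 3 (lower bound: χ ≥ ω).
The clique on [10, 15, 16] has size 3, forcing χ ≥ 3, and the coloring below uses 3 colors, so χ(G) = 3.
A valid 3-coloring: color 1: [0, 6, 16, 19, 20]; color 2: [4, 10, 11, 17, 18]; color 3: [13, 15].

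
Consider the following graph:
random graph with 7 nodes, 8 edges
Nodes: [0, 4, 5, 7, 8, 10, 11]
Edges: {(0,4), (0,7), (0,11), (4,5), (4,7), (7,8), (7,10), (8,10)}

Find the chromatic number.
Clique number ω(G) = 3 (lower bound: χ ≥ ω).
The clique on [0, 4, 7] has size 3, forcing χ ≥ 3, and the coloring below uses 3 colors, so χ(G) = 3.
A valid 3-coloring: color 1: [5, 7, 11]; color 2: [0, 8]; color 3: [4, 10].

χ(G) = 3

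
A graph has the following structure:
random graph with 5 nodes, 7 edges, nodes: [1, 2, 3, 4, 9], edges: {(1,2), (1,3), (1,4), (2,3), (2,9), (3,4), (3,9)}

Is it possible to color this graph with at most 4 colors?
A valid 4-coloring: color 1: [3]; color 2: [1, 9]; color 3: [2, 4].
(χ(G) = 3 ≤ 4.)

Yes, G is 4-colorable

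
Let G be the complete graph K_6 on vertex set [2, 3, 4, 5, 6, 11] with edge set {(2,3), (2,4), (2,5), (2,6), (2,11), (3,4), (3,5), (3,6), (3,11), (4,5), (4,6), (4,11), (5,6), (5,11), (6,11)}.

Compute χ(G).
Clique number ω(G) = 6 (lower bound: χ ≥ ω).
The clique on [2, 3, 4, 5, 6, 11] has size 6, forcing χ ≥ 6, and the coloring below uses 6 colors, so χ(G) = 6.
A valid 6-coloring: color 1: [11]; color 2: [5]; color 3: [4]; color 4: [3]; color 5: [6]; color 6: [2].

χ(G) = 6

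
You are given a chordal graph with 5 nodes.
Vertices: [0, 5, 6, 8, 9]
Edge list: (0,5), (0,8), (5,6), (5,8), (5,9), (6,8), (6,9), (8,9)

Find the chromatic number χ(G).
Clique number ω(G) = 4 (lower bound: χ ≥ ω).
The clique on [5, 6, 8, 9] has size 4, forcing χ ≥ 4, and the coloring below uses 4 colors, so χ(G) = 4.
A valid 4-coloring: color 1: [8]; color 2: [5]; color 3: [0, 9]; color 4: [6].

χ(G) = 4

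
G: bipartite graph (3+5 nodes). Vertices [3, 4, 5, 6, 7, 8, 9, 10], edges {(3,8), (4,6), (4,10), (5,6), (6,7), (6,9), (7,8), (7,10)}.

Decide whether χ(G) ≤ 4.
Yes, G is 4-colorable

A valid 4-coloring: color 1: [6, 8, 10]; color 2: [3, 4, 5, 7, 9].
(χ(G) = 2 ≤ 4.)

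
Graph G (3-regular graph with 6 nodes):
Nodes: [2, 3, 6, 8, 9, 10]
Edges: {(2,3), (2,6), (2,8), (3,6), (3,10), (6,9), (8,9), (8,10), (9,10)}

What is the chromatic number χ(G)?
Clique number ω(G) = 3 (lower bound: χ ≥ ω).
The clique on [8, 9, 10] has size 3, forcing χ ≥ 3, and the coloring below uses 3 colors, so χ(G) = 3.
A valid 3-coloring: color 1: [6, 10]; color 2: [2, 9]; color 3: [3, 8].

χ(G) = 3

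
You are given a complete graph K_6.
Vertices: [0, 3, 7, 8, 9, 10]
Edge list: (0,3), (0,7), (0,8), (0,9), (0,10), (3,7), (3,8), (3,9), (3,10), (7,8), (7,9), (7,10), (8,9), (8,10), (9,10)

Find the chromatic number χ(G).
Clique number ω(G) = 6 (lower bound: χ ≥ ω).
The clique on [0, 3, 7, 8, 9, 10] has size 6, forcing χ ≥ 6, and the coloring below uses 6 colors, so χ(G) = 6.
A valid 6-coloring: color 1: [0]; color 2: [3]; color 3: [10]; color 4: [7]; color 5: [9]; color 6: [8].

χ(G) = 6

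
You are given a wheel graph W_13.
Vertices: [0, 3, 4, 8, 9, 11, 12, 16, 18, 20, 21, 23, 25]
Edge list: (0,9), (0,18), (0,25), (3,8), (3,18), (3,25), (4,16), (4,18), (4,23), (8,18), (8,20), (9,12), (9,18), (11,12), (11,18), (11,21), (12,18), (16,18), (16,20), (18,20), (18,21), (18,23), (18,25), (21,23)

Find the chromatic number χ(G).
Clique number ω(G) = 3 (lower bound: χ ≥ ω).
The clique on [0, 18, 25] has size 3, forcing χ ≥ 3, and the coloring below uses 3 colors, so χ(G) = 3.
A valid 3-coloring: color 1: [18]; color 2: [0, 3, 4, 12, 20, 21]; color 3: [8, 9, 11, 16, 23, 25].

χ(G) = 3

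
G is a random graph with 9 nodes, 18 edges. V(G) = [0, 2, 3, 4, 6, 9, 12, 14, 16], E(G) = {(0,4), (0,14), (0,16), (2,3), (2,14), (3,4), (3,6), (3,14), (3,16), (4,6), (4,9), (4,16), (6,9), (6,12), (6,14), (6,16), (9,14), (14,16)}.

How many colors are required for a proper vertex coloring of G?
χ(G) = 4

Clique number ω(G) = 4 (lower bound: χ ≥ ω).
The clique on [3, 4, 6, 16] has size 4, forcing χ ≥ 4, and the coloring below uses 4 colors, so χ(G) = 4.
A valid 4-coloring: color 1: [4, 12, 14]; color 2: [0, 2, 6]; color 3: [3, 9]; color 4: [16].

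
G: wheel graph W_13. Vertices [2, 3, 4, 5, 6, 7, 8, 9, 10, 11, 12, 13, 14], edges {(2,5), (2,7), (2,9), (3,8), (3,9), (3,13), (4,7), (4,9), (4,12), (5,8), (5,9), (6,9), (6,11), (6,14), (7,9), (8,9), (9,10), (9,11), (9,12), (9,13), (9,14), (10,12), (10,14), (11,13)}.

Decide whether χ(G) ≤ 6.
A valid 6-coloring: color 1: [9]; color 2: [3, 5, 7, 11, 12, 14]; color 3: [2, 4, 6, 8, 10, 13].
(χ(G) = 3 ≤ 6.)

Yes, G is 6-colorable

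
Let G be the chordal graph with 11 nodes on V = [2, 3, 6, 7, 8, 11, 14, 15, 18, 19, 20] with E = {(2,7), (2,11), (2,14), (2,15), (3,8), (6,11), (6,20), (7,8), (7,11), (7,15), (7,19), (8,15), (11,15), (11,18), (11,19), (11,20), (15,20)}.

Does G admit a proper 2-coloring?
The clique on vertices [2, 7, 11, 15] has size 4 > 2, so it alone needs 4 colors.

No, G is not 2-colorable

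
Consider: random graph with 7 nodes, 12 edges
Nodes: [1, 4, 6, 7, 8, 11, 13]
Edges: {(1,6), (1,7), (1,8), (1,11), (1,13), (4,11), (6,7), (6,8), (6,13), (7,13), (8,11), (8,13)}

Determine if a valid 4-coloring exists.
Yes, G is 4-colorable

A valid 4-coloring: color 1: [1, 4]; color 2: [11, 13]; color 3: [7, 8]; color 4: [6].
(χ(G) = 4 ≤ 4.)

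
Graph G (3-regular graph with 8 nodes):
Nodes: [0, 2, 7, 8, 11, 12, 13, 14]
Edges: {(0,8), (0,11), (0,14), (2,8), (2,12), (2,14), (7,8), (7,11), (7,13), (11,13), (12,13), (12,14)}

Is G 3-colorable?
Yes, G is 3-colorable

A valid 3-coloring: color 1: [0, 2, 13]; color 2: [8, 11, 12]; color 3: [7, 14].
(χ(G) = 3 ≤ 3.)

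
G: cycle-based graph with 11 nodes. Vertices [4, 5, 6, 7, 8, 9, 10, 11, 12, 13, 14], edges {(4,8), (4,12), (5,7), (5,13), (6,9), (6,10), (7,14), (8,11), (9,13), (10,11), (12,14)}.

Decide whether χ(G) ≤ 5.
Yes, G is 5-colorable

A valid 5-coloring: color 1: [4, 6, 11, 13, 14]; color 2: [5, 8, 9, 10, 12]; color 3: [7].
(χ(G) = 3 ≤ 5.)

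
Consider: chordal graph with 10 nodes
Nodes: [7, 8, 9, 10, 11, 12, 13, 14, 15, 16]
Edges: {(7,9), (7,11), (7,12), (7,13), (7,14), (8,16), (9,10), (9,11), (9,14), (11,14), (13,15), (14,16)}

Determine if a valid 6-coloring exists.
A valid 6-coloring: color 1: [7, 10, 15, 16]; color 2: [8, 12, 13, 14]; color 3: [9]; color 4: [11].
(χ(G) = 4 ≤ 6.)

Yes, G is 6-colorable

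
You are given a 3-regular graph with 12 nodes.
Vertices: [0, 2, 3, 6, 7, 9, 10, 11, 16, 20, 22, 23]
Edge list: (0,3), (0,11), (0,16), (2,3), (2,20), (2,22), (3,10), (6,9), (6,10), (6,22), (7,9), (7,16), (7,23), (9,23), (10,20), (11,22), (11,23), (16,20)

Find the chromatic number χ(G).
Clique number ω(G) = 3 (lower bound: χ ≥ ω).
The clique on [7, 9, 23] has size 3, forcing χ ≥ 3, and the coloring below uses 3 colors, so χ(G) = 3.
A valid 3-coloring: color 1: [0, 6, 20, 23]; color 2: [2, 7, 10, 11]; color 3: [3, 9, 16, 22].

χ(G) = 3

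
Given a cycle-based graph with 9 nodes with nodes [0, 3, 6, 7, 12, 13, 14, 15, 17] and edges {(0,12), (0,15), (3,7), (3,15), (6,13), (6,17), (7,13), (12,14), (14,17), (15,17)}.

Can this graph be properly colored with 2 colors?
Odd cycle [17, 14, 12, 0, 15] needs 3 colors (χ ≥ 3).
Hence χ(G) ≥ 3 > 2, so no proper 2-coloring exists.

No, G is not 2-colorable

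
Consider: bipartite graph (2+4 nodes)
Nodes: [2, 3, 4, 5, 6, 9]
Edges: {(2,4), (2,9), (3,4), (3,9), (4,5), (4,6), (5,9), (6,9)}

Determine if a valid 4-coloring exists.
Yes, G is 4-colorable

A valid 4-coloring: color 1: [4, 9]; color 2: [2, 3, 5, 6].
(χ(G) = 2 ≤ 4.)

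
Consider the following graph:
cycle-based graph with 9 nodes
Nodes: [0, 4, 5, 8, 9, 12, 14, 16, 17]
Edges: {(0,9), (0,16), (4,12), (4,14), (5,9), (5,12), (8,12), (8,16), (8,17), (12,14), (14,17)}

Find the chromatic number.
Clique number ω(G) = 3 (lower bound: χ ≥ ω).
The clique on [4, 12, 14] has size 3, forcing χ ≥ 3, and the coloring below uses 3 colors, so χ(G) = 3.
A valid 3-coloring: color 1: [9, 12, 16, 17]; color 2: [0, 5, 8, 14]; color 3: [4].

χ(G) = 3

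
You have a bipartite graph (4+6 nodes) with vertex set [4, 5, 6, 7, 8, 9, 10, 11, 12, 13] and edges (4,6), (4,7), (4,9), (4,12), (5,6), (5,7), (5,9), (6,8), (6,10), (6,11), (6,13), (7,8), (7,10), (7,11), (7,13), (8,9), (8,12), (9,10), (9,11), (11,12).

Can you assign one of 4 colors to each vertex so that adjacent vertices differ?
Yes, G is 4-colorable

A valid 4-coloring: color 1: [6, 7, 9, 12]; color 2: [4, 5, 8, 10, 11, 13].
(χ(G) = 2 ≤ 4.)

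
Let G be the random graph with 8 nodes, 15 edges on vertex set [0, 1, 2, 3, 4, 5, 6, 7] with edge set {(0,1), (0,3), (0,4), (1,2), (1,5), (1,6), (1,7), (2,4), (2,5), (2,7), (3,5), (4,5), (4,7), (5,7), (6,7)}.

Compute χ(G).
χ(G) = 4

Clique number ω(G) = 4 (lower bound: χ ≥ ω).
The clique on [1, 2, 5, 7] has size 4, forcing χ ≥ 4, and the coloring below uses 4 colors, so χ(G) = 4.
A valid 4-coloring: color 1: [0, 5, 6]; color 2: [3, 7]; color 3: [1, 4]; color 4: [2].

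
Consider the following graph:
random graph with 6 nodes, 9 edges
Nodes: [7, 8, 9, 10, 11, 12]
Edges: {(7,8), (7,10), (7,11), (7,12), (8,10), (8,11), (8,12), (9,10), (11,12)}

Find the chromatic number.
χ(G) = 4

Clique number ω(G) = 4 (lower bound: χ ≥ ω).
The clique on [7, 8, 11, 12] has size 4, forcing χ ≥ 4, and the coloring below uses 4 colors, so χ(G) = 4.
A valid 4-coloring: color 1: [8, 9]; color 2: [7]; color 3: [10, 12]; color 4: [11].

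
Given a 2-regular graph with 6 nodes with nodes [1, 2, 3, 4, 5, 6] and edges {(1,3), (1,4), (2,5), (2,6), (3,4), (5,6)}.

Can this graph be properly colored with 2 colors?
The clique on vertices [1, 3, 4] has size 3 > 2, so it alone needs 3 colors.

No, G is not 2-colorable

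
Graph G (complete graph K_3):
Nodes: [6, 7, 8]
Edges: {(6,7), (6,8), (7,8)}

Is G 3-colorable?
A valid 3-coloring: color 1: [7]; color 2: [6]; color 3: [8].
(χ(G) = 3 ≤ 3.)

Yes, G is 3-colorable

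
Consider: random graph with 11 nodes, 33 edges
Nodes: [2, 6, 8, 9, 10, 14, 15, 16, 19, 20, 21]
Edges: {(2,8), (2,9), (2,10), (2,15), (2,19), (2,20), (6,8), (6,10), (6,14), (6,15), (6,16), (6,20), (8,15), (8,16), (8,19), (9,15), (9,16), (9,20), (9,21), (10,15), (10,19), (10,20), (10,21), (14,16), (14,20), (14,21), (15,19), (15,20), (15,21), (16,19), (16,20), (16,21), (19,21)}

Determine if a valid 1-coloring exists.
No, G is not 1-colorable

The clique on vertices [6, 14, 16, 20] has size 4 > 1, so it alone needs 4 colors.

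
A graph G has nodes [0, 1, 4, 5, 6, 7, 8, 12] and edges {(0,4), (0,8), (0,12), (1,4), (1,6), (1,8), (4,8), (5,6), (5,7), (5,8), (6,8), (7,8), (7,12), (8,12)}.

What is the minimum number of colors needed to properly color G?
χ(G) = 4

Clique number ω(G) = 3 (lower bound: χ ≥ ω).
Odd cycle [1, 6, 5, 7, 12, 0, 4] needs 3 colors (χ ≥ 3).
Vertex 8 is adjacent to every vertex of [0, 1, 4, 5, 6, 7, 12], which already need 3 colors among themselves, so 8 needs a new color (χ ≥ 4).
The coloring below uses 4 colors, so χ(G) = 4.
A valid 4-coloring: color 1: [8]; color 2: [0, 1, 5]; color 3: [4, 6, 7]; color 4: [12].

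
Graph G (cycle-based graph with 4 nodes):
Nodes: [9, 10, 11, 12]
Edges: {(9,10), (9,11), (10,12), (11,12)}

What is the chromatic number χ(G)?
χ(G) = 2

Clique number ω(G) = 2 (lower bound: χ ≥ ω).
The graph is bipartite (no odd cycle), so 2 colors suffice: χ(G) = 2.
A valid 2-coloring: color 1: [10, 11]; color 2: [9, 12].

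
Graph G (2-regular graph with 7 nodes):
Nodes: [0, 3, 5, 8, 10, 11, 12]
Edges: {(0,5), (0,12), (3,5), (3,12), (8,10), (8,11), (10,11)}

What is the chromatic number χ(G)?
Clique number ω(G) = 3 (lower bound: χ ≥ ω).
The clique on [8, 10, 11] has size 3, forcing χ ≥ 3, and the coloring below uses 3 colors, so χ(G) = 3.
A valid 3-coloring: color 1: [5, 11, 12]; color 2: [0, 3, 8]; color 3: [10].

χ(G) = 3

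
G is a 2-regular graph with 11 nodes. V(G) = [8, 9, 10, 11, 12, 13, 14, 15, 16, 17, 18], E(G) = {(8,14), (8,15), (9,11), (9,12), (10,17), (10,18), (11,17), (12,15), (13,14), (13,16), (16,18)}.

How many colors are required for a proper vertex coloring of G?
Clique number ω(G) = 2 (lower bound: χ ≥ ω).
Odd cycle [9, 11, 17, 10, 18, 16, 13, 14, 8, 15, 12] needs 3 colors (χ ≥ 3).
The coloring below uses 3 colors, so χ(G) = 3.
A valid 3-coloring: color 1: [9, 13, 15, 17, 18]; color 2: [8, 10, 11, 12, 16]; color 3: [14].

χ(G) = 3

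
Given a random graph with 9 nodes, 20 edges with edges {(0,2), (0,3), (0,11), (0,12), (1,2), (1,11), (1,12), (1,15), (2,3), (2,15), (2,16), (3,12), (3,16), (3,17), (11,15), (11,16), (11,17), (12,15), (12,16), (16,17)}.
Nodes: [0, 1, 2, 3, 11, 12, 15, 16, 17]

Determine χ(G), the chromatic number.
Clique number ω(G) = 3 (lower bound: χ ≥ ω).
Suppose a proper 3-coloring c exists. The clique [0, 2, 3] takes 3 distinct colors; by symmetry let c(0) = 1, c(2) = 2, c(3) = 3.
- Vertex 12: neighbors [0, 3] already have colors [1, 3] ⇒ c(12) = 2.
- Vertex 16: neighbors [2, 3] already have colors [2, 3] ⇒ c(16) = 1.
- Vertex 17: neighbors [16, 3] already have colors [1, 3] ⇒ c(17) = 2.
- Vertex 11: neighbors [0, 17] already have colors [1, 2] ⇒ c(11) = 3.
- Vertex 1: neighbors [2, 11] already have colors [2, 3] ⇒ c(1) = 1.
- Vertex 15: neighbors [1, 2, 11] already have colors [1, 2, 3] — all 3 colors blocked. Contradiction.
The forced assignments end in a contradiction, so G has no proper 3-coloring (χ ≥ 4).
The coloring below uses 4 colors, so χ(G) = 4.
A valid 4-coloring: color 1: [0, 15, 16]; color 2: [3, 11]; color 3: [2, 12, 17]; color 4: [1].

χ(G) = 4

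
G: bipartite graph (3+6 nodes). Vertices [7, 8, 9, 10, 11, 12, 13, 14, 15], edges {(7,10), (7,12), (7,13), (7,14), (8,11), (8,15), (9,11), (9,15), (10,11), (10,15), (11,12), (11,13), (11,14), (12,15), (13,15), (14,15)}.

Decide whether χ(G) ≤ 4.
A valid 4-coloring: color 1: [7, 11, 15]; color 2: [8, 9, 10, 12, 13, 14].
(χ(G) = 2 ≤ 4.)

Yes, G is 4-colorable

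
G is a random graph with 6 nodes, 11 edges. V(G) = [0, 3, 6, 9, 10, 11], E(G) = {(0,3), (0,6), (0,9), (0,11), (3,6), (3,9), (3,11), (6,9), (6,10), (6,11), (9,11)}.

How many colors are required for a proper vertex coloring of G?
Clique number ω(G) = 5 (lower bound: χ ≥ ω).
The clique on [0, 3, 6, 9, 11] has size 5, forcing χ ≥ 5, and the coloring below uses 5 colors, so χ(G) = 5.
A valid 5-coloring: color 1: [6]; color 2: [3, 10]; color 3: [9]; color 4: [0]; color 5: [11].

χ(G) = 5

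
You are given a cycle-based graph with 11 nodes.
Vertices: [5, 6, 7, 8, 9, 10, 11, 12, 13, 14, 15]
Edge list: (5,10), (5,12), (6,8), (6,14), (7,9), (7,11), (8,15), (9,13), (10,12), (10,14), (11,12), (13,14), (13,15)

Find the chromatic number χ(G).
χ(G) = 3

Clique number ω(G) = 3 (lower bound: χ ≥ ω).
The clique on [5, 10, 12] has size 3, forcing χ ≥ 3, and the coloring below uses 3 colors, so χ(G) = 3.
A valid 3-coloring: color 1: [8, 10, 11, 13]; color 2: [7, 12, 14, 15]; color 3: [5, 6, 9].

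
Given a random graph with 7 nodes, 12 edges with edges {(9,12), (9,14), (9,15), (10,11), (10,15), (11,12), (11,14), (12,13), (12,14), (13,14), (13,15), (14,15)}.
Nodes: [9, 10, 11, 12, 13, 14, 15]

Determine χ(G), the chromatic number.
Clique number ω(G) = 3 (lower bound: χ ≥ ω).
The clique on [9, 12, 14] has size 3, forcing χ ≥ 3, and the coloring below uses 3 colors, so χ(G) = 3.
A valid 3-coloring: color 1: [10, 14]; color 2: [12, 15]; color 3: [9, 11, 13].

χ(G) = 3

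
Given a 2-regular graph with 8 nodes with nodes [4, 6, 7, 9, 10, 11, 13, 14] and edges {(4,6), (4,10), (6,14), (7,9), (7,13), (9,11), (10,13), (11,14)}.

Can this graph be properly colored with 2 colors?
A valid 2-coloring: color 1: [4, 9, 13, 14]; color 2: [6, 7, 10, 11].
(χ(G) = 2 ≤ 2.)

Yes, G is 2-colorable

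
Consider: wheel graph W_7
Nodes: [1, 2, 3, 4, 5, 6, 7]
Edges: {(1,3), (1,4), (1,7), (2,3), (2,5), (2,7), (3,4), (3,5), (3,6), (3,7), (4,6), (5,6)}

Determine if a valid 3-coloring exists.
Yes, G is 3-colorable

A valid 3-coloring: color 1: [3]; color 2: [4, 5, 7]; color 3: [1, 2, 6].
(χ(G) = 3 ≤ 3.)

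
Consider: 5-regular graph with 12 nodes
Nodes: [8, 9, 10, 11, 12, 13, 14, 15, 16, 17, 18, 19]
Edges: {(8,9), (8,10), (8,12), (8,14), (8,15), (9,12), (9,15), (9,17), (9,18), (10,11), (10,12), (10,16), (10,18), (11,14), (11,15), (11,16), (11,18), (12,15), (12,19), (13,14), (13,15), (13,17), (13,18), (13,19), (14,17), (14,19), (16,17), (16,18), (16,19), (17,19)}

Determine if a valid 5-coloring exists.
A valid 5-coloring: color 1: [14, 15, 18]; color 2: [8, 13, 16]; color 3: [11, 12, 17]; color 4: [9, 10, 19].
(χ(G) = 4 ≤ 5.)

Yes, G is 5-colorable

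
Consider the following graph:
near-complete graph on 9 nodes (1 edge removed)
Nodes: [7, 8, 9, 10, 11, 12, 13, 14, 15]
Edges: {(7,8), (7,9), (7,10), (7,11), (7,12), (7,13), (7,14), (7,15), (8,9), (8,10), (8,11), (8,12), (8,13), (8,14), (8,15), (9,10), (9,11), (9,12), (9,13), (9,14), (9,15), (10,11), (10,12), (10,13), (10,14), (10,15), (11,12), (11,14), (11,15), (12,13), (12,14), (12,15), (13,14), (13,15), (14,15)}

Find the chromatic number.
Clique number ω(G) = 8 (lower bound: χ ≥ ω).
The clique on [7, 8, 9, 10, 11, 12, 14, 15] has size 8, forcing χ ≥ 8, and the coloring below uses 8 colors, so χ(G) = 8.
A valid 8-coloring: color 1: [7]; color 2: [8]; color 3: [10]; color 4: [9]; color 5: [14]; color 6: [15]; color 7: [12]; color 8: [11, 13].

χ(G) = 8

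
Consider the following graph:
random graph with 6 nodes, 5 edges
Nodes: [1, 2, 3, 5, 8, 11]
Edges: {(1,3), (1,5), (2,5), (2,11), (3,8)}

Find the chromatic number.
Clique number ω(G) = 2 (lower bound: χ ≥ ω).
The graph is bipartite (no odd cycle), so 2 colors suffice: χ(G) = 2.
A valid 2-coloring: color 1: [1, 2, 8]; color 2: [3, 5, 11].

χ(G) = 2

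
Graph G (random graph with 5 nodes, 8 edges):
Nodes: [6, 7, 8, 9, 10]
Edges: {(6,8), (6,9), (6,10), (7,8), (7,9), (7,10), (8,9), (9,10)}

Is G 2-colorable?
No, G is not 2-colorable

The clique on vertices [6, 8, 9] has size 3 > 2, so it alone needs 3 colors.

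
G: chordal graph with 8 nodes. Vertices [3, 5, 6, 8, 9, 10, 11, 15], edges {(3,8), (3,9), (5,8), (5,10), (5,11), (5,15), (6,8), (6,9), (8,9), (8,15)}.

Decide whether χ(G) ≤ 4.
Yes, G is 4-colorable

A valid 4-coloring: color 1: [8, 10, 11]; color 2: [5, 9]; color 3: [3, 6, 15].
(χ(G) = 3 ≤ 4.)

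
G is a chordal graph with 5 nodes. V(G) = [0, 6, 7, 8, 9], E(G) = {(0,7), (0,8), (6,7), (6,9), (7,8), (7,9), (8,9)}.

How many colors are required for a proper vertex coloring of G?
Clique number ω(G) = 3 (lower bound: χ ≥ ω).
The clique on [0, 7, 8] has size 3, forcing χ ≥ 3, and the coloring below uses 3 colors, so χ(G) = 3.
A valid 3-coloring: color 1: [7]; color 2: [6, 8]; color 3: [0, 9].

χ(G) = 3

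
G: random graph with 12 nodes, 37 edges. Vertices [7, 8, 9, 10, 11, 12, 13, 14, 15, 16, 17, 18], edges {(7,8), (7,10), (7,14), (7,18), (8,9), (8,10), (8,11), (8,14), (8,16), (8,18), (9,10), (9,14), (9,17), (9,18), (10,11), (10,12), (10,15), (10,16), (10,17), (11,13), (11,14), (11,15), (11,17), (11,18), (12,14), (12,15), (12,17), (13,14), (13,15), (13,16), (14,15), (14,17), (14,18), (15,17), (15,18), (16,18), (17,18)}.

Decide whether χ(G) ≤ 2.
The clique on vertices [11, 14, 15, 17, 18] has size 5 > 2, so it alone needs 5 colors.

No, G is not 2-colorable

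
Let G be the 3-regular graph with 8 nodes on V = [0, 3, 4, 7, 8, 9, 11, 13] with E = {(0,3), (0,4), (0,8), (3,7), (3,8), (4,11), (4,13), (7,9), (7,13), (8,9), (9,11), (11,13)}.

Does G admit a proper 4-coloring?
A valid 4-coloring: color 1: [3, 9, 13]; color 2: [0, 7, 11]; color 3: [4, 8].
(χ(G) = 3 ≤ 4.)

Yes, G is 4-colorable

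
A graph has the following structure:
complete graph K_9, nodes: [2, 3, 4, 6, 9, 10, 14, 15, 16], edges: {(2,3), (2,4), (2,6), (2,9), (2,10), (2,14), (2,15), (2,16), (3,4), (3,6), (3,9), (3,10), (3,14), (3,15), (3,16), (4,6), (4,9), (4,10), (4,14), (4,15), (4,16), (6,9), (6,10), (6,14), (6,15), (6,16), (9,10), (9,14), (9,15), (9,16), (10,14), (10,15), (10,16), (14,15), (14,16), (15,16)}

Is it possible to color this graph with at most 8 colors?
No, G is not 8-colorable

The clique on vertices [2, 3, 4, 6, 9, 10, 14, 15, 16] has size 9 > 8, so it alone needs 9 colors.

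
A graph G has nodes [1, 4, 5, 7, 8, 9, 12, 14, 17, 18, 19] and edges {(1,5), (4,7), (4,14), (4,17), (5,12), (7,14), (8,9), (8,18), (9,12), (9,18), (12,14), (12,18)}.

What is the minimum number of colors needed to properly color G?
Clique number ω(G) = 3 (lower bound: χ ≥ ω).
The clique on [4, 7, 14] has size 3, forcing χ ≥ 3, and the coloring below uses 3 colors, so χ(G) = 3.
A valid 3-coloring: color 1: [1, 4, 8, 12, 19]; color 2: [5, 14, 17, 18]; color 3: [7, 9].

χ(G) = 3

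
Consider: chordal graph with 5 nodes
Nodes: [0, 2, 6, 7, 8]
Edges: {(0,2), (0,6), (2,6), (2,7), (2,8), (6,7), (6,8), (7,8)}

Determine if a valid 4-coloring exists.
A valid 4-coloring: color 1: [6]; color 2: [2]; color 3: [0, 8]; color 4: [7].
(χ(G) = 4 ≤ 4.)

Yes, G is 4-colorable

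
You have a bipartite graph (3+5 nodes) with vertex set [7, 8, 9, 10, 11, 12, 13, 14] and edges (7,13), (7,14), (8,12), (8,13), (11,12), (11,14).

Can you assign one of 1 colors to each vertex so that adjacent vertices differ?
Edge (7,13) forces its endpoints to differ, so 1 color is not enough.

No, G is not 1-colorable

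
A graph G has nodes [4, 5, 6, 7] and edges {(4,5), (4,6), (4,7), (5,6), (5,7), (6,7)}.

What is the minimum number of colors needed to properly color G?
χ(G) = 4

Clique number ω(G) = 4 (lower bound: χ ≥ ω).
The clique on [4, 5, 6, 7] has size 4, forcing χ ≥ 4, and the coloring below uses 4 colors, so χ(G) = 4.
A valid 4-coloring: color 1: [5]; color 2: [6]; color 3: [7]; color 4: [4].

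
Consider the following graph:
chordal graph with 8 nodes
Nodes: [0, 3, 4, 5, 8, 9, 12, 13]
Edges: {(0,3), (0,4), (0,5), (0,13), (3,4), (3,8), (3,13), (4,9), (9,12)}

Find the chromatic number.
χ(G) = 3

Clique number ω(G) = 3 (lower bound: χ ≥ ω).
The clique on [0, 3, 4] has size 3, forcing χ ≥ 3, and the coloring below uses 3 colors, so χ(G) = 3.
A valid 3-coloring: color 1: [3, 5, 9]; color 2: [0, 8, 12]; color 3: [4, 13].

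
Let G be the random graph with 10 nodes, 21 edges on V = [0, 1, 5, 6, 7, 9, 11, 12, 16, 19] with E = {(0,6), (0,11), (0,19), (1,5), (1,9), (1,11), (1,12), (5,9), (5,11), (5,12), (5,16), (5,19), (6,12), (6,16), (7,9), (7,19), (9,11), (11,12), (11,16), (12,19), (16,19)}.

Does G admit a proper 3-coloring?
The clique on vertices [1, 5, 9, 11] has size 4 > 3, so it alone needs 4 colors.

No, G is not 3-colorable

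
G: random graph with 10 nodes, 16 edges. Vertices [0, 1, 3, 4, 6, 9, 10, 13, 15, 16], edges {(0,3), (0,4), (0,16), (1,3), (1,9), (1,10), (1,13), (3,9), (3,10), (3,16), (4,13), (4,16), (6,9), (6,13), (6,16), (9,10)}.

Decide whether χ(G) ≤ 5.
A valid 5-coloring: color 1: [3, 4, 6, 15]; color 2: [9, 13, 16]; color 3: [0, 1]; color 4: [10].
(χ(G) = 4 ≤ 5.)

Yes, G is 5-colorable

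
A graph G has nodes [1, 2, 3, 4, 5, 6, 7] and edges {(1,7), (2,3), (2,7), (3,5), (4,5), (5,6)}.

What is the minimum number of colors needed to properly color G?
Clique number ω(G) = 2 (lower bound: χ ≥ ω).
The graph is bipartite (no odd cycle), so 2 colors suffice: χ(G) = 2.
A valid 2-coloring: color 1: [1, 2, 5]; color 2: [3, 4, 6, 7].

χ(G) = 2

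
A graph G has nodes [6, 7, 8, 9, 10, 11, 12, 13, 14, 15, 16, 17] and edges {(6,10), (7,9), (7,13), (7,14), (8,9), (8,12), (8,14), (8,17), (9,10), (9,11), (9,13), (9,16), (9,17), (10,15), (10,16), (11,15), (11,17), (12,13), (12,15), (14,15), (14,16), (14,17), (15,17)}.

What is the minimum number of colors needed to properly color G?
Clique number ω(G) = 3 (lower bound: χ ≥ ω).
Odd cycle [11, 15, 14, 8, 9] needs 3 colors (χ ≥ 3).
Vertex 17 is adjacent to every vertex of [8, 9, 11, 14, 15], which already need 3 colors among themselves, so 17 needs a new color (χ ≥ 4).
The coloring below uses 4 colors, so χ(G) = 4.
A valid 4-coloring: color 1: [6, 9, 12, 14]; color 2: [10, 13, 17]; color 3: [7, 8, 15, 16]; color 4: [11].

χ(G) = 4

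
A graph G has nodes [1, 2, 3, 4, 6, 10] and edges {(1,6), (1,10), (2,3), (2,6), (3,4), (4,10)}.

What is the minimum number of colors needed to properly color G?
Clique number ω(G) = 2 (lower bound: χ ≥ ω).
The graph is bipartite (no odd cycle), so 2 colors suffice: χ(G) = 2.
A valid 2-coloring: color 1: [1, 2, 4]; color 2: [3, 6, 10].

χ(G) = 2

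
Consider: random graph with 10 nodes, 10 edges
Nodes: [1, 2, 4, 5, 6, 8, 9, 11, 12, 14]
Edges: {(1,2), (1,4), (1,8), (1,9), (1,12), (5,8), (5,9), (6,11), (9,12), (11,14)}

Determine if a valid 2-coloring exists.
The clique on vertices [1, 9, 12] has size 3 > 2, so it alone needs 3 colors.

No, G is not 2-colorable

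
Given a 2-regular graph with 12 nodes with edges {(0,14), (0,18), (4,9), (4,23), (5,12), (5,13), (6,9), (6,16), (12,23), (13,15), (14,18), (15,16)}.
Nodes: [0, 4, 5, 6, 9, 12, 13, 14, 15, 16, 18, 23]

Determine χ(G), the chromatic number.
χ(G) = 3

Clique number ω(G) = 3 (lower bound: χ ≥ ω).
The clique on [0, 14, 18] has size 3, forcing χ ≥ 3, and the coloring below uses 3 colors, so χ(G) = 3.
A valid 3-coloring: color 1: [5, 9, 16, 18, 23]; color 2: [4, 6, 12, 14, 15]; color 3: [0, 13].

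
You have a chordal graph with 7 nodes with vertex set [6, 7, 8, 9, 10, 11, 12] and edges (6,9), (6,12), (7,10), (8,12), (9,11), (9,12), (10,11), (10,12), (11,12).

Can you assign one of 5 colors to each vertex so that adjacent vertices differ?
Yes, G is 5-colorable

A valid 5-coloring: color 1: [7, 12]; color 2: [8, 9, 10]; color 3: [6, 11].
(χ(G) = 3 ≤ 5.)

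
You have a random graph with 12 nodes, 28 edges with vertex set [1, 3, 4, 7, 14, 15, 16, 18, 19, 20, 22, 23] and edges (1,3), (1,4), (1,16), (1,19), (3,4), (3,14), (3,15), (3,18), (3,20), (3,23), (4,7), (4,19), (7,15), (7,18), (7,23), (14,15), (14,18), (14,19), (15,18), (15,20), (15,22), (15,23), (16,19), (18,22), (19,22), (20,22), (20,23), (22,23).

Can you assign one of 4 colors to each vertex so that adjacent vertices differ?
Yes, G is 4-colorable

A valid 4-coloring: color 1: [15, 19]; color 2: [3, 7, 16, 22]; color 3: [1, 18, 23]; color 4: [4, 14, 20].
(χ(G) = 4 ≤ 4.)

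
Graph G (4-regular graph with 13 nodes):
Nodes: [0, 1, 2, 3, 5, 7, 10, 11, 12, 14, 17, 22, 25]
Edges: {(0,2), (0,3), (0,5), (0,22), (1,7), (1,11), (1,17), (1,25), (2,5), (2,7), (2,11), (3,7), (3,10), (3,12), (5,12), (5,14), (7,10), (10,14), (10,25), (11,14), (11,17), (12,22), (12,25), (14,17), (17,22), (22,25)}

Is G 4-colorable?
A valid 4-coloring: color 1: [1, 5, 10, 22]; color 2: [2, 3, 14, 25]; color 3: [0, 7, 11, 12]; color 4: [17].
(χ(G) = 3 ≤ 4.)

Yes, G is 4-colorable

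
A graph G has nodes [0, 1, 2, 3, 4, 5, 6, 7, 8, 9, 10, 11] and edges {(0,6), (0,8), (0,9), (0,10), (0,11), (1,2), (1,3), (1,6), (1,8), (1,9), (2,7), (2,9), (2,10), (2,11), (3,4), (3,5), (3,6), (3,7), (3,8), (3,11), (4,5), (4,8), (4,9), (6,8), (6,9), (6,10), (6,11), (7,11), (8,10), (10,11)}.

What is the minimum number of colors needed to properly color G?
Clique number ω(G) = 4 (lower bound: χ ≥ ω).
The clique on [0, 6, 8, 10] has size 4, forcing χ ≥ 4, and the coloring below uses 4 colors, so χ(G) = 4.
A valid 4-coloring: color 1: [2, 4, 6]; color 2: [3, 9, 10]; color 3: [5, 8, 11]; color 4: [0, 1, 7].

χ(G) = 4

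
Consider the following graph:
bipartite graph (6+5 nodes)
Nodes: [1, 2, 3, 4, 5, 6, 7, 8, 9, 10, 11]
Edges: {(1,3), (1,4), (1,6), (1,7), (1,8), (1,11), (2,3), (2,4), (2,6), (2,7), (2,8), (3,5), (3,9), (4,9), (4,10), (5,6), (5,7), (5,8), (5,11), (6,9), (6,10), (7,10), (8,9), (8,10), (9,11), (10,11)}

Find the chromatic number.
Clique number ω(G) = 2 (lower bound: χ ≥ ω).
The graph is bipartite (no odd cycle), so 2 colors suffice: χ(G) = 2.
A valid 2-coloring: color 1: [1, 2, 5, 9, 10]; color 2: [3, 4, 6, 7, 8, 11].

χ(G) = 2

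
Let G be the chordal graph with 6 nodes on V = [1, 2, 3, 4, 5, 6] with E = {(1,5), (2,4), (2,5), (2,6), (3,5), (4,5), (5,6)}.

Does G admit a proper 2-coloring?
No, G is not 2-colorable

The clique on vertices [2, 4, 5] has size 3 > 2, so it alone needs 3 colors.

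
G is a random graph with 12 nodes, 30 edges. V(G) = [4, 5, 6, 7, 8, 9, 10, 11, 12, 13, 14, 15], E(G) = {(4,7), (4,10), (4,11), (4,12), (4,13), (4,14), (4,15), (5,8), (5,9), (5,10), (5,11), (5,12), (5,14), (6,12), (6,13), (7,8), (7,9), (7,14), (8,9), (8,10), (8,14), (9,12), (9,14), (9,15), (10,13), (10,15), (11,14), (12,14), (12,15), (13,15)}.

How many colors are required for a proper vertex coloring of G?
χ(G) = 4

Clique number ω(G) = 4 (lower bound: χ ≥ ω).
The clique on [4, 10, 13, 15] has size 4, forcing χ ≥ 4, and the coloring below uses 4 colors, so χ(G) = 4.
A valid 4-coloring: color 1: [4, 6, 9]; color 2: [10, 14]; color 3: [8, 11, 12, 13]; color 4: [5, 7, 15].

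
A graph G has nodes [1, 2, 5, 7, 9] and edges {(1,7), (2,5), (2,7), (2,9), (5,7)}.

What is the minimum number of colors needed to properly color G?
χ(G) = 3

Clique number ω(G) = 3 (lower bound: χ ≥ ω).
The clique on [2, 5, 7] has size 3, forcing χ ≥ 3, and the coloring below uses 3 colors, so χ(G) = 3.
A valid 3-coloring: color 1: [7, 9]; color 2: [1, 2]; color 3: [5].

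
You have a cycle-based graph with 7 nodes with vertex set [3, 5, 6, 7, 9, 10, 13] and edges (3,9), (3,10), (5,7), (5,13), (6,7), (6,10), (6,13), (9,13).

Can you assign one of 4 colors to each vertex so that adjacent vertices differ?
A valid 4-coloring: color 1: [7, 10, 13]; color 2: [3, 5, 6]; color 3: [9].
(χ(G) = 3 ≤ 4.)

Yes, G is 4-colorable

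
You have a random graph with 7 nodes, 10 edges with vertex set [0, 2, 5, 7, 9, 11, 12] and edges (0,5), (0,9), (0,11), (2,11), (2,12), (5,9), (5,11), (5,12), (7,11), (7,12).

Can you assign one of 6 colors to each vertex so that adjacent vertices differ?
A valid 6-coloring: color 1: [2, 5, 7]; color 2: [9, 11, 12]; color 3: [0].
(χ(G) = 3 ≤ 6.)

Yes, G is 6-colorable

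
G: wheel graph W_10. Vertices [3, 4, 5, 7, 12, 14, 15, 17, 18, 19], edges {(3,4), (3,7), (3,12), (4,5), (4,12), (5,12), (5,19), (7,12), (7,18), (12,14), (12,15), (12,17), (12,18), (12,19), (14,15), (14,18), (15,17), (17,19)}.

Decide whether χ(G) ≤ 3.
No, G is not 3-colorable

Odd cycle [7, 18, 14, 15, 17, 19, 5, 4, 3] needs 3 colors (χ ≥ 3).
Vertex 12 is adjacent to every vertex of [3, 4, 5, 7, 14, 15, 17, 18, 19], which already need 3 colors among themselves, so 12 needs a new color (χ ≥ 4).
Hence χ(G) ≥ 4 > 3, so no proper 3-coloring exists.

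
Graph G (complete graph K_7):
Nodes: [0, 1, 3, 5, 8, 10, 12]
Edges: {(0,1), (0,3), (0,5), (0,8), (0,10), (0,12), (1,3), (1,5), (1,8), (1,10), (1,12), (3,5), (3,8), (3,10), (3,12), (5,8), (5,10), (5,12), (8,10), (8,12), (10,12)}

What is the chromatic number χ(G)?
Clique number ω(G) = 7 (lower bound: χ ≥ ω).
The clique on [0, 1, 3, 5, 8, 10, 12] has size 7, forcing χ ≥ 7, and the coloring below uses 7 colors, so χ(G) = 7.
A valid 7-coloring: color 1: [5]; color 2: [8]; color 3: [10]; color 4: [0]; color 5: [12]; color 6: [3]; color 7: [1].

χ(G) = 7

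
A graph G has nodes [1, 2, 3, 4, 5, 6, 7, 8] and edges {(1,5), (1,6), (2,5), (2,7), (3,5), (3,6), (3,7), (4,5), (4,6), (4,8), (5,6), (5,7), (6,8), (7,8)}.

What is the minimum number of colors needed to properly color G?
χ(G) = 3

Clique number ω(G) = 3 (lower bound: χ ≥ ω).
The clique on [4, 6, 8] has size 3, forcing χ ≥ 3, and the coloring below uses 3 colors, so χ(G) = 3.
A valid 3-coloring: color 1: [5, 8]; color 2: [6, 7]; color 3: [1, 2, 3, 4].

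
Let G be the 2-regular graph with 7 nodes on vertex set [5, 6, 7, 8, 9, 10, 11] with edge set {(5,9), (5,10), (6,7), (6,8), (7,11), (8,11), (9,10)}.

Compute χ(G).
Clique number ω(G) = 3 (lower bound: χ ≥ ω).
The clique on [5, 9, 10] has size 3, forcing χ ≥ 3, and the coloring below uses 3 colors, so χ(G) = 3.
A valid 3-coloring: color 1: [6, 10, 11]; color 2: [5, 7, 8]; color 3: [9].

χ(G) = 3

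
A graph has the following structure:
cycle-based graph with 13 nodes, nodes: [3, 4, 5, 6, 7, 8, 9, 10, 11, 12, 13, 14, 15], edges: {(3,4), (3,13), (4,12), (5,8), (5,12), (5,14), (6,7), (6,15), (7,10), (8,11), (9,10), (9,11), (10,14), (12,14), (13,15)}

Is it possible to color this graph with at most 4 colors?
Yes, G is 4-colorable

A valid 4-coloring: color 1: [6, 8, 10, 12, 13]; color 2: [3, 7, 11, 14, 15]; color 3: [4, 5, 9].
(χ(G) = 3 ≤ 4.)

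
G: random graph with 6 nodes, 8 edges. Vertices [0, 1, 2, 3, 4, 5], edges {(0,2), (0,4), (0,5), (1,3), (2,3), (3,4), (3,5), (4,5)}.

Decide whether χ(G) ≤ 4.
Yes, G is 4-colorable

A valid 4-coloring: color 1: [0, 3]; color 2: [1, 2, 5]; color 3: [4].
(χ(G) = 3 ≤ 4.)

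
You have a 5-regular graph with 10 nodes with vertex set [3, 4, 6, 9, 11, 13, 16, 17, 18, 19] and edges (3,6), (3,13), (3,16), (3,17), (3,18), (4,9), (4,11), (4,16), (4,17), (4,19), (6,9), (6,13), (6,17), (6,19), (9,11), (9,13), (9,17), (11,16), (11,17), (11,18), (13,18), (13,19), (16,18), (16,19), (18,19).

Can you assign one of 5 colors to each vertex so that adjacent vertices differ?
Yes, G is 5-colorable

A valid 5-coloring: color 1: [9, 16]; color 2: [4, 6, 18]; color 3: [3, 11, 19]; color 4: [13, 17].
(χ(G) = 4 ≤ 5.)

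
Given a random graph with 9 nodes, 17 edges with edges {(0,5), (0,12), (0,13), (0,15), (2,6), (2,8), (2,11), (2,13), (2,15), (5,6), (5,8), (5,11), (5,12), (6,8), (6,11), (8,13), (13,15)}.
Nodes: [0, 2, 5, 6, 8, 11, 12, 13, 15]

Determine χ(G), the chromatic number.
χ(G) = 4

Clique number ω(G) = 3 (lower bound: χ ≥ ω).
Suppose a proper 3-coloring c exists. The clique [0, 5, 12] takes 3 distinct colors; by symmetry let c(0) = 1, c(5) = 2, c(12) = 3.
- Vertex 6: neighbors [5] already have colors [2]; try each remaining color.
- Case c(6) = 1:
  - Vertex 8: neighbors [6, 5] already have colors [1, 2] ⇒ c(8) = 3.
  - Vertex 2: neighbors [6, 8] already have colors [1, 3] ⇒ c(2) = 2.
  - Vertex 13: neighbors [0, 2, 8] already have colors [1, 2, 3] — all 3 colors blocked. Contradiction.
- Case c(6) = 3:
  - Vertex 8: neighbors [5, 6] already have colors [2, 3] ⇒ c(8) = 1.
  - Vertex 2: neighbors [8, 6] already have colors [1, 3] ⇒ c(2) = 2.
  - Vertex 13: neighbors [0, 2] already have colors [1, 2] ⇒ c(13) = 3.
  - Vertex 15: neighbors [0, 2, 13] already have colors [1, 2, 3] — all 3 colors blocked. Contradiction.
Every case ends in a contradiction, so G has no proper 3-coloring (χ ≥ 4).
The coloring below uses 4 colors, so χ(G) = 4.
A valid 4-coloring: color 1: [2, 5]; color 2: [0, 8, 11]; color 3: [6, 12, 13]; color 4: [15].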